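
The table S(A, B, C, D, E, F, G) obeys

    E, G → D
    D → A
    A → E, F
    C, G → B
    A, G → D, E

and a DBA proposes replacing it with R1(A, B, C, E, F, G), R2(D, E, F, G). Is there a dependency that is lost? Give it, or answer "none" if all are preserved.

Check D → A: no single fragment contains all of {A, D}, and the restricted closure of {D} across the fragments never reaches {A}.
E, G → D is preserved.
A → E, F is preserved.
C, G → B is preserved.
A, G → D, E is preserved.

D → A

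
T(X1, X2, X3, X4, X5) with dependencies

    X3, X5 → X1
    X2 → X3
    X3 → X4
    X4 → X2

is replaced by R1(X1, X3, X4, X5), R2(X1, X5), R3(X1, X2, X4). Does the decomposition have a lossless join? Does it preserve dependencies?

lossless and dependency-preserving

Lossless test (chase): Rows 1 and 3 agree on X4; apply X4→X2 and equate their X2 entries. Rows 1 and 3 agree on X2; apply X2→X3 and equate their X3 entries. Row 1 is now all distinguished symbols — the join is lossless.
Dependency preservation: X2 → X3 is not contained in any single fragment, but the restricted closure of its left-hand side across the fragments still reaches the right-hand side; the remaining FDs each lie inside some fragment. All dependencies are preserved.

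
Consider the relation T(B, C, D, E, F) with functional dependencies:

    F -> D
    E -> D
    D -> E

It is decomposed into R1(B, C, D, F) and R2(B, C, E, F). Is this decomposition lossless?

Yes

Common attributes: R1 ∩ R2 = {B, C, F}.
Closure of {B, C, F}: F → D applies, adding D; D → E applies, adding E. So (B, C, F)⁺ = {B, C, D, E, F}.
This closure contains every attribute of R1, so R1 ∩ R2 → R1. The join is lossless.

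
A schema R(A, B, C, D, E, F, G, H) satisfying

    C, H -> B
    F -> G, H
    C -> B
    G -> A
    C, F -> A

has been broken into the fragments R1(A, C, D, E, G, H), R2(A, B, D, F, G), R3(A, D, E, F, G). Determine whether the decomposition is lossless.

Chase test. Columns are A, B, C, D, E, F, G, H; row i has aⱼ where attribute j ∈ Ri, else bᵢⱼ.
Initial tableau (one row per fragment):
  row 1: a1 b12 a3 a4 a5 b16 a7 a8
  row 2: a1 a2 b23 a4 b25 a6 a7 b28
  row 3: a1 b32 b33 a4 a5 a6 a7 b38
Rows 2 and 3 agree on F; apply F→G, H and equate their G, H entries.
No row becomes fully distinguished — the join is lossy.

No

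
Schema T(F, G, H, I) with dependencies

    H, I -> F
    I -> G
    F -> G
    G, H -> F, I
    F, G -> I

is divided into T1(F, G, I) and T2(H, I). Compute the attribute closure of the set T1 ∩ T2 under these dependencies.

T1 ∩ T2 = {I}.
I → G applies, adding G
Closure: {G, I}.

G, I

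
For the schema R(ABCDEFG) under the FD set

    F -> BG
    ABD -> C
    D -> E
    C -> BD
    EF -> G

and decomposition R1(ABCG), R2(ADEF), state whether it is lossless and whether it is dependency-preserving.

lossy and not dependency-preserving

Lossless test: (A)⁺ = {A}, which is a superkey of neither fragment — lossy.
Dependency preservation: the restricted closure of {F} across the fragments never reaches {BG}, so F → BG cannot be enforced without a join — not preserved.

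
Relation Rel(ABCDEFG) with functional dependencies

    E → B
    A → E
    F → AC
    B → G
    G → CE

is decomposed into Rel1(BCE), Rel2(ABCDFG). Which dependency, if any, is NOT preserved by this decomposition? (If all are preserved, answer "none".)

none

E → B lies within Rel1.
A → E: restricted closure across fragments reaches E.
F → AC lies within Rel2.
B → G lies within Rel2.
G → CE: restricted closure across fragments reaches CE.
Every dependency is enforceable on the fragments, so the decomposition is dependency-preserving.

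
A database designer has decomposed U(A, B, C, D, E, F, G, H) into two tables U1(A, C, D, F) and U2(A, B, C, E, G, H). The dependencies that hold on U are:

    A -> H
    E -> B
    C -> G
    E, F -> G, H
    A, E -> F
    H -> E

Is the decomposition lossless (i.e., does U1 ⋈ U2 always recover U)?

Yes

Common attributes: U1 ∩ U2 = {A, C}.
Closure of {A, C}: A → H applies, adding H; C → G applies, adding G; H → E applies, adding E; E → B applies, adding B; A, E → F applies, adding F. So (A, C)⁺ = {A, B, C, E, F, G, H}.
This closure contains every attribute of U2, so U1 ∩ U2 → U2. The join is lossless.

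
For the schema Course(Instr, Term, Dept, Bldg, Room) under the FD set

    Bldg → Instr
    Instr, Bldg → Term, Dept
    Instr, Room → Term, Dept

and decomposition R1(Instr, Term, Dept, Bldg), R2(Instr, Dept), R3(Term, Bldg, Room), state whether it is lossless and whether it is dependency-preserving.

lossless but not dependency-preserving

Lossless test (chase): Rows 1 and 3 agree on Bldg; apply Bldg→Instr and equate their Instr entries. Rows 1 and 3 agree on Instr, Bldg; apply Instr, Bldg→Term, Dept and equate their Term, Dept entries. Row 3 is now all distinguished symbols — the join is lossless.
Dependency preservation: the restricted closure of {Instr, Room} across the fragments never reaches {Term, Dept}, so Instr, Room → Term, Dept cannot be enforced without a join — not preserved.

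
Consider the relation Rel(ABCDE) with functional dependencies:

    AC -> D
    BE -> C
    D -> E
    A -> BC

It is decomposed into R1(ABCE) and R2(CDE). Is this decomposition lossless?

Common attributes: R1 ∩ R2 = {CE}.
No dependency enlarges {CE}, so (CE)⁺ = {CE}.
The closure contains neither all of R1 = {ABCE} nor all of R2 = {CDE}, so the common attributes are not a superkey of either fragment. The join is lossy.

No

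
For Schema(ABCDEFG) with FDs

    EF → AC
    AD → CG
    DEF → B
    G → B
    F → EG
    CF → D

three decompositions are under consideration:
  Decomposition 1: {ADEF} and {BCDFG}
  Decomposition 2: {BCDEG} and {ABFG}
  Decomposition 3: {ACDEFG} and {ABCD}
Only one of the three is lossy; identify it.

Decomposition 2

Decomposition 1: common = {DF}, closure = {ABCDEFG} → lossless.
Decomposition 2: common = {BG}, closure = {BG} → lossy.
Decomposition 3: common = {ACD}, closure = {ABCDG} → lossless.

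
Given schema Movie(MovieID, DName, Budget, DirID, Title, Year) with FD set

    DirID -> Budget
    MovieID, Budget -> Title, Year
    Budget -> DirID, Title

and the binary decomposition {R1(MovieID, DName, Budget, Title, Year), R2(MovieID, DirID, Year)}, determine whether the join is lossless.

Common attributes: R1 ∩ R2 = {MovieID, Year}.
No dependency enlarges {MovieID, Year}, so (MovieID, Year)⁺ = {MovieID, Year}.
The closure contains neither all of R1 = {MovieID, DName, Budget, Title, Year} nor all of R2 = {MovieID, DirID, Year}, so the common attributes are not a superkey of either fragment. The join is lossy.

No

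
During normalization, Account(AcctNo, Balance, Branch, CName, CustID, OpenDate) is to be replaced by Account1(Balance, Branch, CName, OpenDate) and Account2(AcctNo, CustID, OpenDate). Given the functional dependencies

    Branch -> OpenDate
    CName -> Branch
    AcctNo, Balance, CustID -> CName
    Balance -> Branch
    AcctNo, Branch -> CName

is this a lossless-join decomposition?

Common attributes: Account1 ∩ Account2 = {OpenDate}.
No dependency enlarges {OpenDate}, so (OpenDate)⁺ = {OpenDate}.
The closure contains neither all of Account1 = {Balance, Branch, CName, OpenDate} nor all of Account2 = {AcctNo, CustID, OpenDate}, so the common attributes are not a superkey of either fragment. The join is lossy.

No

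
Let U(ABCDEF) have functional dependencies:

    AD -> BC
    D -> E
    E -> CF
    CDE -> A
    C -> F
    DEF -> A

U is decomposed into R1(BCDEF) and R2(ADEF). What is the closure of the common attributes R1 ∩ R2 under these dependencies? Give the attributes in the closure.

ABCDEF

R1 ∩ R2 = {DEF}.
E → CF applies, adding C
CDE → A applies, adding A
AD → BC applies, adding B
Closure: {ABCDEF}.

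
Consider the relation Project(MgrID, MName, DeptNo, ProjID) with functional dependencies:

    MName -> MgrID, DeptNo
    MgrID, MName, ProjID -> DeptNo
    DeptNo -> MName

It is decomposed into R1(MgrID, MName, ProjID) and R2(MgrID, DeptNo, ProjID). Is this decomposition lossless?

No

Common attributes: R1 ∩ R2 = {MgrID, ProjID}.
No dependency enlarges {MgrID, ProjID}, so (MgrID, ProjID)⁺ = {MgrID, ProjID}.
The closure contains neither all of R1 = {MgrID, MName, ProjID} nor all of R2 = {MgrID, DeptNo, ProjID}, so the common attributes are not a superkey of either fragment. The join is lossy.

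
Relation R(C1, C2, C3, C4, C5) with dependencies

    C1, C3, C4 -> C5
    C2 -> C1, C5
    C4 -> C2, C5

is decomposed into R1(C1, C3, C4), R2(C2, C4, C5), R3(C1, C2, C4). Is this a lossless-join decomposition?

Chase test. Columns are C1, C2, C3, C4, C5; row i has aⱼ where attribute j ∈ Ri, else bᵢⱼ.
Initial tableau (one row per fragment):
  row 1: a1 b12 a3 a4 b15
  row 2: b21 a2 b23 a4 a5
  row 3: a1 a2 b33 a4 b35
Rows 2 and 3 agree on C2; apply C2→C1, C5 and equate their C1, C5 entries.
Rows 1 and 2 agree on C4; apply C4→C2, C5 and equate their C2, C5 entries.
Row 1 is now all distinguished symbols — the join is lossless.

Yes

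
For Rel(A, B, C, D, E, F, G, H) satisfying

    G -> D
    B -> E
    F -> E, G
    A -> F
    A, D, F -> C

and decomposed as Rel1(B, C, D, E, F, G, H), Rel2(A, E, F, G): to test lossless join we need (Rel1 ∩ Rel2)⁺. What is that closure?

D, E, F, G

Rel1 ∩ Rel2 = {E, F, G}.
G → D applies, adding D
Closure: {D, E, F, G}.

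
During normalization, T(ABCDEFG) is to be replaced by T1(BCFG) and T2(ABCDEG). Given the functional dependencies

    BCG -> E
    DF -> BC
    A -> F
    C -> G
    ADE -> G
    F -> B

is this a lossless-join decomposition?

Common attributes: T1 ∩ T2 = {BCG}.
Closure of {BCG}: BCG → E applies, adding E. So (BCG)⁺ = {BCEG}.
The closure contains neither all of T1 = {BCFG} nor all of T2 = {ABCDEG}, so the common attributes are not a superkey of either fragment. The join is lossy.

No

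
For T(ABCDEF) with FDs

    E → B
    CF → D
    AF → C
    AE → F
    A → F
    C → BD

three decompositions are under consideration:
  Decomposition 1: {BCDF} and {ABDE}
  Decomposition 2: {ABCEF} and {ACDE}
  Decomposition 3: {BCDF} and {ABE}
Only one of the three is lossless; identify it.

Decomposition 2

Decomposition 1: common = {BD}, closure = {BD} → lossy.
Decomposition 2: common = {ACE}, closure = {ABCDEF} → lossless.
Decomposition 3: common = {B}, closure = {B} → lossy.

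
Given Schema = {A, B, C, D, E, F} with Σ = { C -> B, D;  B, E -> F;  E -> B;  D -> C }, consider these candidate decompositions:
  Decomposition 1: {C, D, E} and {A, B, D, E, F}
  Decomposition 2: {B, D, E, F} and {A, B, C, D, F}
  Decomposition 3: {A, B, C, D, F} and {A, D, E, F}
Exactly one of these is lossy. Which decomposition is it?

Decomposition 2

Decomposition 1: common = {D, E}, closure = {B, C, D, E, F} → lossless.
Decomposition 2: common = {B, D, F}, closure = {B, C, D, F} → lossy.
Decomposition 3: common = {A, D, F}, closure = {A, B, C, D, F} → lossless.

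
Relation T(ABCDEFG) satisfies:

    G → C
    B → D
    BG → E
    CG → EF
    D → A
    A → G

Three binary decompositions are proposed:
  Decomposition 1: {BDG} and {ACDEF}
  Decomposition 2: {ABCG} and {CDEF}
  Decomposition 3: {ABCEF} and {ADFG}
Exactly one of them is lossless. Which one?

Decomposition 1: common = {D}, closure = {ACDEFG} → lossless.
Decomposition 2: common = {C}, closure = {C} → lossy.
Decomposition 3: common = {AF}, closure = {ACEFG} → lossy.

Decomposition 1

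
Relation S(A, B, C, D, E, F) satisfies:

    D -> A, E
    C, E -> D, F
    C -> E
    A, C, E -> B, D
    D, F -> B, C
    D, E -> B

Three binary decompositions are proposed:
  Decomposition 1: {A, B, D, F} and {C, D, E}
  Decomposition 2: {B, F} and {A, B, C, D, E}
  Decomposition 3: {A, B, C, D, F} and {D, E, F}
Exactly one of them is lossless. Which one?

Decomposition 3

Decomposition 1: common = {D}, closure = {A, B, D, E} → lossy.
Decomposition 2: common = {B}, closure = {B} → lossy.
Decomposition 3: common = {D, F}, closure = {A, B, C, D, E, F} → lossless.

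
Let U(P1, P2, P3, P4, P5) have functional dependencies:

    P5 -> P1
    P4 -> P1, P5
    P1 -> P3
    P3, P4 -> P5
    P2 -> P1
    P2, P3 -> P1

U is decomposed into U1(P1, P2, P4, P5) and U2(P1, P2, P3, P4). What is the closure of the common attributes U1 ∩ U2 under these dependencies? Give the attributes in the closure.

P1, P2, P3, P4, P5

U1 ∩ U2 = {P1, P2, P4}.
P4 → P1, P5 applies, adding P5
P1 → P3 applies, adding P3
Closure: {P1, P2, P3, P4, P5}.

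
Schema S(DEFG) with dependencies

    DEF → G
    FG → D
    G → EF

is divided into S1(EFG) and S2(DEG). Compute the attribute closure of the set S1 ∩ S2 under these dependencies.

S1 ∩ S2 = {EG}.
G → EF applies, adding F
FG → D applies, adding D
Closure: {DEFG}.

DEFG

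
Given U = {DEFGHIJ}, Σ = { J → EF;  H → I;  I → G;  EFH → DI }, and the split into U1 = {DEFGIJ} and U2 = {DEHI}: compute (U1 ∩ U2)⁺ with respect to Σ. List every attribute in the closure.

U1 ∩ U2 = {DEI}.
I → G applies, adding G
Closure: {DEGI}.

DEGI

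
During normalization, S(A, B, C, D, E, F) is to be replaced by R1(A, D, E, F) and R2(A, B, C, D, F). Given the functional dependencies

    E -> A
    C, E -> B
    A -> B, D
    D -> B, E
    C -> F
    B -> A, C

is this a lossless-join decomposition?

Yes

Common attributes: R1 ∩ R2 = {A, D, F}.
Closure of {A, D, F}: A → B, D applies, adding B; D → B, E applies, adding E; B → A, C applies, adding C. So (A, D, F)⁺ = {A, B, C, D, E, F}.
This closure contains every attribute of R1, so R1 ∩ R2 → R1. The join is lossless.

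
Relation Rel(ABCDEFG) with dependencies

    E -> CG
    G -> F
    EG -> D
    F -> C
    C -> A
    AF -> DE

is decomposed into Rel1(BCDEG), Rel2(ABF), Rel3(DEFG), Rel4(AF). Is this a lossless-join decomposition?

Chase test. Columns are ABCDEFG; row i has aⱼ where attribute j ∈ Reli, else bᵢⱼ.
Initial tableau (one row per fragment):
  row 1: b11 a2 a3 a4 a5 b16 a7
  row 2: a1 a2 b23 b24 b25 a6 b27
  row 3: b31 b32 b33 a4 a5 a6 a7
  row 4: a1 b42 b43 b44 b45 a6 b47
Rows 1 and 3 agree on E; apply E→CG and equate their CG entries.
Rows 1 and 3 agree on G; apply G→F and equate their F entries.
Rows 1 and 2 agree on F; apply F→C and equate their C entries.
Rows 1 and 4 agree on F; apply F→C and equate their C entries.
Rows 1 and 2 agree on C; apply C→A and equate their A entries.
Rows 1 and 3 agree on C; apply C→A and equate their A entries.
Rows 1 and 2 agree on AF; apply AF→DE and equate their DE entries.
Rows 1 and 4 agree on AF; apply AF→DE and equate their DE entries.
Rows 1 and 2 agree on E; apply E→CG and equate their CG entries.
Rows 1 and 4 agree on E; apply E→CG and equate their CG entries.
Row 1 is now all distinguished symbols — the join is lossless.

Yes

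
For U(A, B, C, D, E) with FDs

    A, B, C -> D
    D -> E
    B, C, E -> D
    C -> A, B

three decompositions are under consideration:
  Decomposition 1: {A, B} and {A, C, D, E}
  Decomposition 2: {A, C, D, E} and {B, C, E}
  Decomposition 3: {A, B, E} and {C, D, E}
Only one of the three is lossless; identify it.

Decomposition 1: common = {A}, closure = {A} → lossy.
Decomposition 2: common = {C, E}, closure = {A, B, C, D, E} → lossless.
Decomposition 3: common = {E}, closure = {E} → lossy.

Decomposition 2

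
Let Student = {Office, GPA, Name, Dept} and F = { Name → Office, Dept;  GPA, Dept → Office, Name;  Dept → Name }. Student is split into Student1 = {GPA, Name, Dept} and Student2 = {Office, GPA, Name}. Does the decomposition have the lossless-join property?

Common attributes: Student1 ∩ Student2 = {GPA, Name}.
Closure of {GPA, Name}: Name → Office, Dept applies, adding Office, Dept. So (GPA, Name)⁺ = {Office, GPA, Name, Dept}.
This closure contains every attribute of Student1, so Student1 ∩ Student2 → Student1. The join is lossless.

Yes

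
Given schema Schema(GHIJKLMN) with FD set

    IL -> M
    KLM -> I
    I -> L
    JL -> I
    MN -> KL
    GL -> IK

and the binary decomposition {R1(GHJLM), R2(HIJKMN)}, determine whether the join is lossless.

Common attributes: R1 ∩ R2 = {HJM}.
No dependency enlarges {HJM}, so (HJM)⁺ = {HJM}.
The closure contains neither all of R1 = {GHJLM} nor all of R2 = {HIJKMN}, so the common attributes are not a superkey of either fragment. The join is lossy.

No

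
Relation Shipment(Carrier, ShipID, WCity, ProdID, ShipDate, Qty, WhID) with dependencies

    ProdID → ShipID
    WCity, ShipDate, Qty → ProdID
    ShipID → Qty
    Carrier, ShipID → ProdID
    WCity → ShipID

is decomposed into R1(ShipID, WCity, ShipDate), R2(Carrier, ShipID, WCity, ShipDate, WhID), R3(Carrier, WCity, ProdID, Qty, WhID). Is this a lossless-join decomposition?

Chase test. Columns are Carrier, ShipID, WCity, ProdID, ShipDate, Qty, WhID; row i has aⱼ where attribute j ∈ Ri, else bᵢⱼ.
Initial tableau (one row per fragment):
  row 1: b11 a2 a3 b14 a5 b16 b17
  row 2: a1 a2 a3 b24 a5 b26 a7
  row 3: a1 b32 a3 a4 b35 a6 a7
Rows 1 and 2 agree on ShipID; apply ShipID→Qty and equate their Qty entries.
Rows 1 and 3 agree on WCity; apply WCity→ShipID and equate their ShipID entries.
Rows 1 and 2 agree on WCity, ShipDate, Qty; apply WCity, ShipDate, Qty→ProdID and equate their ProdID entries.
Rows 1 and 3 agree on ShipID; apply ShipID→Qty and equate their Qty entries.
Rows 2 and 3 agree on Carrier, ShipID; apply Carrier, ShipID→ProdID and equate their ProdID entries.
Row 2 is now all distinguished symbols — the join is lossless.

Yes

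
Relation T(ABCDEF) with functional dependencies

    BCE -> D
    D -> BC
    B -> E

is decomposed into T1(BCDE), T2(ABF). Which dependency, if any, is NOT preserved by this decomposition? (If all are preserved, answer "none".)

none

BCE → D lies within T1.
D → BC lies within T1.
B → E lies within T1.
Every dependency is enforceable on the fragments, so the decomposition is dependency-preserving.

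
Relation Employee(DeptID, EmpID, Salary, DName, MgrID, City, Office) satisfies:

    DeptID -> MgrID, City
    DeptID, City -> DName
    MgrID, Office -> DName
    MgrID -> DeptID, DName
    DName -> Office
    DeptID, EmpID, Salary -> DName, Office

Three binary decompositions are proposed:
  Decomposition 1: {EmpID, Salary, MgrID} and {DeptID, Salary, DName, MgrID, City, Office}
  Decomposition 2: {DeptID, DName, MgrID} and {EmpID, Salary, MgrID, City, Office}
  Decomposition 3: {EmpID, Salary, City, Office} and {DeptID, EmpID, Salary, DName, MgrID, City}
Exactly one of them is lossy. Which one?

Decomposition 3

Decomposition 1: common = {Salary, MgrID}, closure = {DeptID, Salary, DName, MgrID, City, Office} → lossless.
Decomposition 2: common = {MgrID}, closure = {DeptID, DName, MgrID, City, Office} → lossless.
Decomposition 3: common = {EmpID, Salary, City}, closure = {EmpID, Salary, City} → lossy.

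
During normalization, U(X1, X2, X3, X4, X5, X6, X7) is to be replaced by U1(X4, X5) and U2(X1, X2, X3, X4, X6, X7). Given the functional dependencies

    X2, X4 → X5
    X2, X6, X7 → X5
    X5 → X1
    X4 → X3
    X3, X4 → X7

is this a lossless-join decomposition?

Common attributes: U1 ∩ U2 = {X4}.
Closure of {X4}: X4 → X3 applies, adding X3; X3, X4 → X7 applies, adding X7. So (X4)⁺ = {X3, X4, X7}.
The closure contains neither all of U1 = {X4, X5} nor all of U2 = {X1, X2, X3, X4, X6, X7}, so the common attributes are not a superkey of either fragment. The join is lossy.

No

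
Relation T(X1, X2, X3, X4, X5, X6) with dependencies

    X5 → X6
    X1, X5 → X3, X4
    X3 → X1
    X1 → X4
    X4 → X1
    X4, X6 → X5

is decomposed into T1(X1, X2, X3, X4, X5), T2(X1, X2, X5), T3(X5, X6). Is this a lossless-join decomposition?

Yes

Chase test. Columns are X1, X2, X3, X4, X5, X6; row i has aⱼ where attribute j ∈ Ti, else bᵢⱼ.
Initial tableau (one row per fragment):
  row 1: a1 a2 a3 a4 a5 b16
  row 2: a1 a2 b23 b24 a5 b26
  row 3: b31 b32 b33 b34 a5 a6
Rows 1 and 2 agree on X5; apply X5→X6 and equate their X6 entries.
Rows 1 and 3 agree on X5; apply X5→X6 and equate their X6 entries.
Rows 1 and 2 agree on X1, X5; apply X1, X5→X3, X4 and equate their X3, X4 entries.
Row 1 is now all distinguished symbols — the join is lossless.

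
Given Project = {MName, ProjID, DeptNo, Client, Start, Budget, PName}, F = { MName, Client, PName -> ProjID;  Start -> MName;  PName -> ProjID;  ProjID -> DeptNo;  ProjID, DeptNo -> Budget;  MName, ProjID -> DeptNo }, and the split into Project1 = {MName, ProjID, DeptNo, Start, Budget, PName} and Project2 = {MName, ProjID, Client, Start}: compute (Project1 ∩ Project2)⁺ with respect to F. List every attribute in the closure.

MName, ProjID, DeptNo, Start, Budget

Project1 ∩ Project2 = {MName, ProjID, Start}.
ProjID → DeptNo applies, adding DeptNo
ProjID, DeptNo → Budget applies, adding Budget
Closure: {MName, ProjID, DeptNo, Start, Budget}.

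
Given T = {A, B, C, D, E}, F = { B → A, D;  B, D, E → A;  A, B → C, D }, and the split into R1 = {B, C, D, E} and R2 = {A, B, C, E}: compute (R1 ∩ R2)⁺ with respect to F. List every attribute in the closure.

A, B, C, D, E

R1 ∩ R2 = {B, C, E}.
B → A, D applies, adding A, D
Closure: {A, B, C, D, E}.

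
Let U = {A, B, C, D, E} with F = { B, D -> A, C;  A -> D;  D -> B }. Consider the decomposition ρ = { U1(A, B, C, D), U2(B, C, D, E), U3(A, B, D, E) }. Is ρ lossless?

Yes

Chase test. Columns are A, B, C, D, E; row i has aⱼ where attribute j ∈ Ui, else bᵢⱼ.
Initial tableau (one row per fragment):
  row 1: a1 a2 a3 a4 b15
  row 2: b21 a2 a3 a4 a5
  row 3: a1 a2 b33 a4 a5
Rows 1 and 2 agree on B, D; apply B, D→A, C and equate their A, C entries.
Rows 1 and 3 agree on B, D; apply B, D→A, C and equate their A, C entries.
Row 2 is now all distinguished symbols — the join is lossless.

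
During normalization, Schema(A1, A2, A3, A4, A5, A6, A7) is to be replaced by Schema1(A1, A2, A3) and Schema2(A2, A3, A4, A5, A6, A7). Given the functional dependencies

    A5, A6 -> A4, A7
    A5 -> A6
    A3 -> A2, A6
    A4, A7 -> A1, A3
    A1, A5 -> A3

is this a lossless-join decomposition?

Common attributes: Schema1 ∩ Schema2 = {A2, A3}.
Closure of {A2, A3}: A3 → A2, A6 applies, adding A6. So (A2, A3)⁺ = {A2, A3, A6}.
The closure contains neither all of Schema1 = {A1, A2, A3} nor all of Schema2 = {A2, A3, A4, A5, A6, A7}, so the common attributes are not a superkey of either fragment. The join is lossy.

No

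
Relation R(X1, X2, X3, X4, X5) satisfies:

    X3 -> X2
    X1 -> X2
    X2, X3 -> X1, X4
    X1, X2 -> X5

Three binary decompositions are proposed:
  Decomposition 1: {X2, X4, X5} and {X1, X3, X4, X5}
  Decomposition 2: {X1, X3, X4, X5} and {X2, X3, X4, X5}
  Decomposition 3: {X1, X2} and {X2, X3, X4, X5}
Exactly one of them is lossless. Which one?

Decomposition 1: common = {X4, X5}, closure = {X4, X5} → lossy.
Decomposition 2: common = {X3, X4, X5}, closure = {X1, X2, X3, X4, X5} → lossless.
Decomposition 3: common = {X2}, closure = {X2} → lossy.

Decomposition 2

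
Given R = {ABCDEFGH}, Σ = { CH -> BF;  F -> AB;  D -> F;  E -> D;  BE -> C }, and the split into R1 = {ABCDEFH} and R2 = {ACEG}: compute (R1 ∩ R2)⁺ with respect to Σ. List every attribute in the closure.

ABCDEF

R1 ∩ R2 = {ACE}.
E → D applies, adding D
D → F applies, adding F
F → AB applies, adding B
Closure: {ABCDEF}.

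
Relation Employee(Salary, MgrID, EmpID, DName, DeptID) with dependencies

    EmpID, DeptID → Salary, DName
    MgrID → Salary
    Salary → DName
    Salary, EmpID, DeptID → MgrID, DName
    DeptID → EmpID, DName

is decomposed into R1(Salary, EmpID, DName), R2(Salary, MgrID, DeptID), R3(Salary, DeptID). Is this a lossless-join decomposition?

Chase test. Columns are Salary, MgrID, EmpID, DName, DeptID; row i has aⱼ where attribute j ∈ Ri, else bᵢⱼ.
Initial tableau (one row per fragment):
  row 1: a1 b12 a3 a4 b15
  row 2: a1 a2 b23 b24 a5
  row 3: a1 b32 b33 b34 a5
Rows 1 and 2 agree on Salary; apply Salary→DName and equate their DName entries.
Rows 1 and 3 agree on Salary; apply Salary→DName and equate their DName entries.
Rows 2 and 3 agree on DeptID; apply DeptID→EmpID, DName and equate their EmpID, DName entries.
Rows 2 and 3 agree on Salary, EmpID, DeptID; apply Salary, EmpID, DeptID→MgrID, DName and equate their MgrID, DName entries.
No row becomes fully distinguished — the join is lossy.

No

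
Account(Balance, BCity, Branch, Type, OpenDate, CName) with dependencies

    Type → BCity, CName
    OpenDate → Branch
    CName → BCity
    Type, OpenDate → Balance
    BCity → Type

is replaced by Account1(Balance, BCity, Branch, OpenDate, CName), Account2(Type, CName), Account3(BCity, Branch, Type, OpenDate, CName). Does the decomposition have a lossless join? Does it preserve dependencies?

Lossless test (chase): Rows 2 and 3 agree on Type; apply Type→BCity, CName and equate their BCity, CName entries. Rows 1 and 2 agree on BCity; apply BCity→Type and equate their Type entries. Rows 1 and 3 agree on Type, OpenDate; apply Type, OpenDate→Balance and equate their Balance entries. Row 1 is now all distinguished symbols — the join is lossless.
Dependency preservation: Type, OpenDate → Balance is not contained in any single fragment, but the restricted closure of its left-hand side across the fragments still reaches the right-hand side; the remaining FDs each lie inside some fragment. All dependencies are preserved.

lossless and dependency-preserving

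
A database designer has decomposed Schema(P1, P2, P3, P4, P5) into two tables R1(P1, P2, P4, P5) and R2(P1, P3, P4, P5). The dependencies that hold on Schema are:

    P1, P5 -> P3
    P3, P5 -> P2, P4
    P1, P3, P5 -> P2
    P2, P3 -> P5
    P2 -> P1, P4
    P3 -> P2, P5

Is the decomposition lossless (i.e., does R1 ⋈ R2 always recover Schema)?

Common attributes: R1 ∩ R2 = {P1, P4, P5}.
Closure of {P1, P4, P5}: P1, P5 → P3 applies, adding P3; P3, P5 → P2, P4 applies, adding P2. So (P1, P4, P5)⁺ = {P1, P2, P3, P4, P5}.
This closure contains every attribute of R1, so R1 ∩ R2 → R1. The join is lossless.

Yes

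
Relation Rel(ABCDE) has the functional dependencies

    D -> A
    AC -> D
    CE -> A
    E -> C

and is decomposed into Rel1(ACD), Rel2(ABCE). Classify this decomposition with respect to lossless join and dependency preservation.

Lossless test: (AC)⁺ = {ACD}, which contains all of one fragment — lossless.
Dependency preservation: every FD's attributes lie within a single fragment, so each can be enforced locally — preserved.

lossless and dependency-preserving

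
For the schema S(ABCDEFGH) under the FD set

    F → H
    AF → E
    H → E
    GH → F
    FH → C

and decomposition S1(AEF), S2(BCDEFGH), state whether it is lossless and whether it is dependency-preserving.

lossy but dependency-preserving

Lossless test: (EF)⁺ = {CEFH}, which is a superkey of neither fragment — lossy.
Dependency preservation: every FD's attributes lie within a single fragment, so each can be enforced locally — preserved.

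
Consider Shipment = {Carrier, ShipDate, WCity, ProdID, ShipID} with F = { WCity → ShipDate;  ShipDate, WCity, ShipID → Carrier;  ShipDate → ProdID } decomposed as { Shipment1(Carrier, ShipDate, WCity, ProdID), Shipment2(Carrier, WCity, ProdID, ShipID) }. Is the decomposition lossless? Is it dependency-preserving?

Lossless test: (Carrier, WCity, ProdID)⁺ = {Carrier, ShipDate, WCity, ProdID}, which contains all of one fragment — lossless.
Dependency preservation: ShipDate, WCity, ShipID → Carrier is not contained in any single fragment, but the restricted closure of its left-hand side across the fragments still reaches the right-hand side; the remaining FDs each lie inside some fragment. All dependencies are preserved.

lossless and dependency-preserving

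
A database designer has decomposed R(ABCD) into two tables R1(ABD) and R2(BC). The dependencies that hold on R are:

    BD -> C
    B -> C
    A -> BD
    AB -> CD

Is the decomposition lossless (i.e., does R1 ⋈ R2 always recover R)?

Common attributes: R1 ∩ R2 = {B}.
Closure of {B}: B → C applies, adding C. So (B)⁺ = {BC}.
This closure contains every attribute of R2, so R1 ∩ R2 → R2. The join is lossless.

Yes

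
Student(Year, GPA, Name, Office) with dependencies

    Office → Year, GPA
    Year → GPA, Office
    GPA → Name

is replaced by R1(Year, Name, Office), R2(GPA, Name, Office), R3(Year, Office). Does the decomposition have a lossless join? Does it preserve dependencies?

Lossless test (chase): Rows 1 and 2 agree on Office; apply Office→Year, GPA and equate their Year, GPA entries. Rows 1 and 3 agree on Office; apply Office→Year, GPA and equate their Year, GPA entries. Rows 1 and 3 agree on GPA; apply GPA→Name and equate their Name entries. Row 1 is now all distinguished symbols — the join is lossless.
Dependency preservation: Office → Year, GPA; Year → GPA, Office are not contained in any single fragment, but the restricted closure of each left-hand side across the fragments still reaches the right-hand side; the remaining FDs each lie inside some fragment. All dependencies are preserved.

lossless and dependency-preserving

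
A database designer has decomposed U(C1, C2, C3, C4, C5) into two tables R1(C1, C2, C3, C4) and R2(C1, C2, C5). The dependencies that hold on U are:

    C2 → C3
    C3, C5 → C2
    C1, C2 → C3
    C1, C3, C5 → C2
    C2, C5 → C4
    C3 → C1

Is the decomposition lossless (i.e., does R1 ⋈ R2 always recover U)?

No

Common attributes: R1 ∩ R2 = {C1, C2}.
Closure of {C1, C2}: C2 → C3 applies, adding C3. So (C1, C2)⁺ = {C1, C2, C3}.
The closure contains neither all of R1 = {C1, C2, C3, C4} nor all of R2 = {C1, C2, C5}, so the common attributes are not a superkey of either fragment. The join is lossy.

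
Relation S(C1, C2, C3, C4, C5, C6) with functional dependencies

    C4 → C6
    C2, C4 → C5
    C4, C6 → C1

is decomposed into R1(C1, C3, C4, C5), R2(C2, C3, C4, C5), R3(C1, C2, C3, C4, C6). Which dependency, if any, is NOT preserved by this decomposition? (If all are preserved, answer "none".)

none

C4 → C6 lies within R3.
C2, C4 → C5 lies within R2.
C4, C6 → C1 lies within R3.
Every dependency is enforceable on the fragments, so the decomposition is dependency-preserving.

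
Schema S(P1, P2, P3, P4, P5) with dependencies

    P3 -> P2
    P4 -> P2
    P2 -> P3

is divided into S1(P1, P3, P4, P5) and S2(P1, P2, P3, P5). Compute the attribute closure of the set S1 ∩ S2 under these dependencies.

S1 ∩ S2 = {P1, P3, P5}.
P3 → P2 applies, adding P2
Closure: {P1, P2, P3, P5}.

P1, P2, P3, P5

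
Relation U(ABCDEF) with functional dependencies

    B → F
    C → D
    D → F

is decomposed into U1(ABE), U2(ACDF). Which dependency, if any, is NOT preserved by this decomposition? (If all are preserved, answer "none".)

B → F

Check B → F: no single fragment contains all of {BF}, and the restricted closure of {B} across the fragments never reaches {F}.
C → D is preserved.
D → F is preserved.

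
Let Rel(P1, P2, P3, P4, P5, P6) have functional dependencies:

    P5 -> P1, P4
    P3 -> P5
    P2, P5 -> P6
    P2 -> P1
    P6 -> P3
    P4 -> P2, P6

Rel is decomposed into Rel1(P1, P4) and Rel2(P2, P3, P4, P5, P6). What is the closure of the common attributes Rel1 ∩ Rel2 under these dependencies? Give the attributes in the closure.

P1, P2, P3, P4, P5, P6

Rel1 ∩ Rel2 = {P4}.
P4 → P2, P6 applies, adding P2, P6
P2 → P1 applies, adding P1
P6 → P3 applies, adding P3
P3 → P5 applies, adding P5
Closure: {P1, P2, P3, P4, P5, P6}.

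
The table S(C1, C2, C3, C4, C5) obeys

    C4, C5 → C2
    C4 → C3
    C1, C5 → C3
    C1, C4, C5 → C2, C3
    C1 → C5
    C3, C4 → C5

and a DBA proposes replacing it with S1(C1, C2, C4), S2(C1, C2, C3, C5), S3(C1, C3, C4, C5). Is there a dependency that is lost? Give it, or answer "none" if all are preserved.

none

C4, C5 → C2: restricted closure across fragments reaches C2.
C4 → C3 lies within S3.
C1, C5 → C3 lies within S2.
C1, C4, C5 → C2, C3: restricted closure across fragments reaches C2, C3.
C1 → C5 lies within S2.
C3, C4 → C5 lies within S3.
Every dependency is enforceable on the fragments, so the decomposition is dependency-preserving.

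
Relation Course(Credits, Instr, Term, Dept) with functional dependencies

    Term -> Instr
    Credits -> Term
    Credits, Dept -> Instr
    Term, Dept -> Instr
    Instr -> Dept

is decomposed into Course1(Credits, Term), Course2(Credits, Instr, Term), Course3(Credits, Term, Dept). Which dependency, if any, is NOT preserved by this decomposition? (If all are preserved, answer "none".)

Check Instr → Dept: no single fragment contains all of {Instr, Dept}, and the restricted closure of {Instr} across the fragments never reaches {Dept}.
Term → Instr is preserved.
Credits → Term is preserved.
Credits, Dept → Instr is preserved.
Term, Dept → Instr is preserved.

Instr -> Dept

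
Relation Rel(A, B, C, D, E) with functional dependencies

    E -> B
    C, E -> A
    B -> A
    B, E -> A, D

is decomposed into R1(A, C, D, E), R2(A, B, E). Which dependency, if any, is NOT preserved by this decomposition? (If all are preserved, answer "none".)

none

E → B lies within R2.
C, E → A lies within R1.
B → A lies within R2.
B, E → A, D: restricted closure across fragments reaches A, D.
Every dependency is enforceable on the fragments, so the decomposition is dependency-preserving.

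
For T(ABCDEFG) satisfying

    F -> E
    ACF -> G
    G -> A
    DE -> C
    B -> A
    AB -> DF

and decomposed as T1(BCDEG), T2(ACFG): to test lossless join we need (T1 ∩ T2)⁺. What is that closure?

ACG

T1 ∩ T2 = {CG}.
G → A applies, adding A
Closure: {ACG}.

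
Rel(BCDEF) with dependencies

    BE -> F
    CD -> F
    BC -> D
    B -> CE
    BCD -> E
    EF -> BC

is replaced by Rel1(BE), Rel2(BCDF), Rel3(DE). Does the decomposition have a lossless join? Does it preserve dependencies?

Lossless test (chase): Rows 1 and 2 agree on B; apply B→CE and equate their CE entries. Rows 1 and 2 agree on BE; apply BE→F and equate their F entries. Rows 1 and 2 agree on BC; apply BC→D and equate their D entries. Row 1 is now all distinguished symbols — the join is lossless.
Dependency preservation: the restricted closure of {EF} across the fragments never reaches {BC}, so EF → BC cannot be enforced without a join — not preserved.

lossless but not dependency-preserving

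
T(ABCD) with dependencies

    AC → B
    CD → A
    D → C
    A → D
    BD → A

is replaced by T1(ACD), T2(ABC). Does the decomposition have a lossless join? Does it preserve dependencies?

Lossless test: (AC)⁺ = {ABCD}, which contains all of one fragment — lossless.
Dependency preservation: BD → A is not contained in any single fragment, but the restricted closure of its left-hand side across the fragments still reaches the right-hand side; the remaining FDs each lie inside some fragment. All dependencies are preserved.

lossless and dependency-preserving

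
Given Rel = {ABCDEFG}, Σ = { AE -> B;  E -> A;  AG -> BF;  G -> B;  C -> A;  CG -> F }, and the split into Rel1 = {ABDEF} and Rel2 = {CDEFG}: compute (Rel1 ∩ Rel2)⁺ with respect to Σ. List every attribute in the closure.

Rel1 ∩ Rel2 = {DEF}.
E → A applies, adding A
AE → B applies, adding B
Closure: {ABDEF}.

ABDEF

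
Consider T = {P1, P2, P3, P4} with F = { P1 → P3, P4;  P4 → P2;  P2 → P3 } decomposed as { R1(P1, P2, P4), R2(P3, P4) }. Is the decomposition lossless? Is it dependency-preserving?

Lossless test: (P4)⁺ = {P2, P3, P4}, which contains all of one fragment — lossless.
Dependency preservation: the restricted closure of {P2} across the fragments never reaches {P3}, so P2 → P3 cannot be enforced without a join — not preserved.

lossless but not dependency-preserving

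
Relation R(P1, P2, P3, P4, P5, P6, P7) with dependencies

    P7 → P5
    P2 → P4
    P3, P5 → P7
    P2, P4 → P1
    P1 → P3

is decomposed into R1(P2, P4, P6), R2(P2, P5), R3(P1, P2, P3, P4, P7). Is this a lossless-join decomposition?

No

Chase test. Columns are P1, P2, P3, P4, P5, P6, P7; row i has aⱼ where attribute j ∈ Ri, else bᵢⱼ.
Initial tableau (one row per fragment):
  row 1: b11 a2 b13 a4 b15 a6 b17
  row 2: b21 a2 b23 b24 a5 b26 b27
  row 3: a1 a2 a3 a4 b35 b36 a7
Rows 1 and 2 agree on P2; apply P2→P4 and equate their P4 entries.
Rows 1 and 2 agree on P2, P4; apply P2, P4→P1 and equate their P1 entries.
Rows 1 and 3 agree on P2, P4; apply P2, P4→P1 and equate their P1 entries.
Rows 1 and 2 agree on P1; apply P1→P3 and equate their P3 entries.
Rows 1 and 3 agree on P1; apply P1→P3 and equate their P3 entries.
No row becomes fully distinguished — the join is lossy.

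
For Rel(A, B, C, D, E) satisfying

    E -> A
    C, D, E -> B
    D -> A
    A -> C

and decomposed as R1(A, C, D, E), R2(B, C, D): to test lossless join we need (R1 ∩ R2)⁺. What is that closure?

R1 ∩ R2 = {C, D}.
D → A applies, adding A
Closure: {A, C, D}.

A, C, D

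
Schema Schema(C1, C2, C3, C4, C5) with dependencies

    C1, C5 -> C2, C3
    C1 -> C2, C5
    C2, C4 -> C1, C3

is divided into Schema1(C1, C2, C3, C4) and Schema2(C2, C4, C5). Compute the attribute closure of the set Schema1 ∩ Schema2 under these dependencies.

Schema1 ∩ Schema2 = {C2, C4}.
C2, C4 → C1, C3 applies, adding C1, C3
C1 → C2, C5 applies, adding C5
Closure: {C1, C2, C3, C4, C5}.

C1, C2, C3, C4, C5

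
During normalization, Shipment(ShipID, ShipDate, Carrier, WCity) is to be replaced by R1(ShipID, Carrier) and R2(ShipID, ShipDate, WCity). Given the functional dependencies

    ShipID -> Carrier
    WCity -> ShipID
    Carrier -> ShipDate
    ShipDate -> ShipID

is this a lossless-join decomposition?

Yes

Common attributes: R1 ∩ R2 = {ShipID}.
Closure of {ShipID}: ShipID → Carrier applies, adding Carrier; Carrier → ShipDate applies, adding ShipDate. So (ShipID)⁺ = {ShipID, ShipDate, Carrier}.
This closure contains every attribute of R1, so R1 ∩ R2 → R1. The join is lossless.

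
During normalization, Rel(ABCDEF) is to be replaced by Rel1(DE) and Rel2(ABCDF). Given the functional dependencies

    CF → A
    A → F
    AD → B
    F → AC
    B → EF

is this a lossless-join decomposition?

No

Common attributes: Rel1 ∩ Rel2 = {D}.
No dependency enlarges {D}, so (D)⁺ = {D}.
The closure contains neither all of Rel1 = {DE} nor all of Rel2 = {ABCDF}, so the common attributes are not a superkey of either fragment. The join is lossy.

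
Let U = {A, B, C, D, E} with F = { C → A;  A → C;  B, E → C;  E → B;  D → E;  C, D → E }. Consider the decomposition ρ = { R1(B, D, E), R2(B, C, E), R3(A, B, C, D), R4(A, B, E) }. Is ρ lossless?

Chase test. Columns are A, B, C, D, E; row i has aⱼ where attribute j ∈ Ri, else bᵢⱼ.
Initial tableau (one row per fragment):
  row 1: b11 a2 b13 a4 a5
  row 2: b21 a2 a3 b24 a5
  row 3: a1 a2 a3 a4 b35
  row 4: a1 a2 b43 b44 a5
Rows 2 and 3 agree on C; apply C→A and equate their A entries.
Rows 2 and 4 agree on A; apply A→C and equate their C entries.
Rows 1 and 2 agree on B, E; apply B, E→C and equate their C entries.
Rows 1 and 3 agree on D; apply D→E and equate their E entries.
Rows 1 and 2 agree on C; apply C→A and equate their A entries.
Row 1 is now all distinguished symbols — the join is lossless.

Yes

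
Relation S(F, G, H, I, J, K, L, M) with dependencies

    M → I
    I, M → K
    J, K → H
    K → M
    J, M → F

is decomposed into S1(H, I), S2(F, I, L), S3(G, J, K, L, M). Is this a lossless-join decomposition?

Chase test. Columns are F, G, H, I, J, K, L, M; row i has aⱼ where attribute j ∈ Si, else bᵢⱼ.
Initial tableau (one row per fragment):
  row 1: b11 b12 a3 a4 b15 b16 b17 b18
  row 2: a1 b22 b23 a4 b25 b26 a7 b28
  row 3: b31 a2 b33 b34 a5 a6 a7 a8
No row becomes fully distinguished — the join is lossy.

No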